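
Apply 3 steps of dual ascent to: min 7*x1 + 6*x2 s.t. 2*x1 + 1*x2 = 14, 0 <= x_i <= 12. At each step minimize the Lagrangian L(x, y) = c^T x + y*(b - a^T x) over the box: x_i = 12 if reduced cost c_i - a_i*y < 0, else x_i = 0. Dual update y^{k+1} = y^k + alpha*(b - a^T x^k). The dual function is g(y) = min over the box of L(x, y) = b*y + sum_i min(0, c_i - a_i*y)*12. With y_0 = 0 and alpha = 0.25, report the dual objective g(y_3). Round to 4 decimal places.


Dual ascent for LP: min 7*x1 + 6*x2, 2*x1 + 1*x2 = 14, 0 <= x_i <= 12
Step 1: y^k = 0.0, reduced costs: (7.0, 6.0)
  x^k = (0.0, 0.0), subgradient = b - a^T x = 14.0
  y^{k+1} = 0.0 + 0.25*14.0 = 3.5
Step 2: y^k = 3.5, reduced costs: (0.0, 2.5)
  x^k = (0.0, 0.0), subgradient = b - a^T x = 14.0
  y^{k+1} = 3.5 + 0.25*14.0 = 7.0
Step 3: y^k = 7.0, reduced costs: (-7.0, -1.0)
  x^k = (12.0, 12.0), subgradient = b - a^T x = -22.0
  y^{k+1} = 7.0 + 0.25*-22.0 = 1.5
Dual objective at y_3 = 1.5: reduced costs (4.0, 4.5), box minimizer x = (0.0, 0.0)
g(y_3) = b*y + (c1 - a1*y)*x1 + (c2 - a2*y)*x2 = 14*1.5 + 4.0*0.0 + 4.5*0.0 = 21.0 + 0.0 + 0.0 = 21.0


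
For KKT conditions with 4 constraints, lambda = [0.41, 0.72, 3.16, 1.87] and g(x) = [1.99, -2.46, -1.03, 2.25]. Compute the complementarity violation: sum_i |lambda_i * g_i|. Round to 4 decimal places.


KKT complementary slackness check:
lambda_1 * g_1 = 0.41 * 1.99 = 0.8159
lambda_2 * g_2 = 0.72 * -2.46 = -1.7712
lambda_3 * g_3 = 3.16 * -1.03 = -3.2548
lambda_4 * g_4 = 1.87 * 2.25 = 4.2075
Total violation = 0.8159 + 1.7712 + 3.2548 + 4.2075 = 10.0494


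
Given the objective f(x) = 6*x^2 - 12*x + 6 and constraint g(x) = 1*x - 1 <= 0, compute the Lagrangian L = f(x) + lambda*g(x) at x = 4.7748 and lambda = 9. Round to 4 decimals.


Step 1: Evaluate f(x).
f(4.7748) = 6*4.7748^2 - 12*4.7748 + 6 = 85.4947
Step 2: Evaluate g(x).
g(4.7748) = 1*4.7748 - 1 = 3.7748
Step 3: Compute Lagrangian.
L = 85.4947 + 9*3.7748 = 119.4679


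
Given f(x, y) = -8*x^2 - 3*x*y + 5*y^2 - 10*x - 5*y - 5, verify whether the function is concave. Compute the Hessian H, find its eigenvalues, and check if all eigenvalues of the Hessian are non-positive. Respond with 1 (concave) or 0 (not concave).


The Hessian of f(x,y) = -8*x^2 - 3*x*y + 5*y^2 - 10*x - 5*y - 5 is:
H = [[-16, -3], [-3, 10]]
Trace = -16 + 10 = -6
Determinant = -16*10 - (-3)^2 = -169
Discriminant = (-6)^2 - 4*-169 = 712.0
Eigenvalues: lambda_1 = -16.3417, lambda_2 = 10.3417
The function is not concave.

0


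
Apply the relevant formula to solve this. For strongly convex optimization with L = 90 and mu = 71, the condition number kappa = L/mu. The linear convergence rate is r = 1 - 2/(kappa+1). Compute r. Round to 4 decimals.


Step 1: Compute the condition number.
kappa = L/mu = 90/71 = 1.2676
Step 2: Compute the convergence rate.
r = 1 - 2/(kappa + 1) = 1 - 2*mu/(L + mu) = (L - mu)/(L + mu) = 19/161 = 0.118


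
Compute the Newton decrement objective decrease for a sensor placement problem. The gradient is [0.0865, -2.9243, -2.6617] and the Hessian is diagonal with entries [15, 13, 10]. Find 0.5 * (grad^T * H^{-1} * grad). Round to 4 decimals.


Step 1: H is diagonal, so H^(-1) * g = [0.0058, -0.2249, -0.2662].
Step 2: g^T H^(-1) g = sum_i g_i^2 / H_ii
  = (0.0865)^2/15 + (-2.9243)^2/13 + (-2.6617)^2/10
  = 0.0005 + 0.6578 + 0.7085 = 1.3668
Step 3: Objective decrease = 0.5 * g^T H^(-1) g = 0.6834


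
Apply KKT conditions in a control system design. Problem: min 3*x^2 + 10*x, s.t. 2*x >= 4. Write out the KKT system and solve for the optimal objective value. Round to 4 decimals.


Step 1: Try lambda = 0 (constraint inactive).
x_unc = -10/(2*3) = -1.6667
Check: 2*-1.6667 = -3.3334 < 4 -- violated!
Step 2: Constraint must be active: 2*x = 4
x* = 4/2 = 2.0
lambda = (2*3*2.0 + 10)/2 = 11.0
Step 3: Compute optimal value.
f(x*) = 3*2.0^2 + 10*2.0 = 32.0


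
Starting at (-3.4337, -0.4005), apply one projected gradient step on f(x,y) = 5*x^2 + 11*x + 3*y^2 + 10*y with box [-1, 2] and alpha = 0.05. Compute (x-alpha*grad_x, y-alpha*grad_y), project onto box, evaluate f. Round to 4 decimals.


Step 1: Compute gradient at (-3.4337, -0.4005).
grad_x = 2*5*-3.4337 + 11 = -23.337
grad_y = 2*3*-0.4005 + 10 = 7.597
Step 2: Gradient step.
x_raw = -3.4337 - 0.05*-23.337 = -2.2669
y_raw = -0.4005 - 0.05*7.597 = -0.7804
Step 3: Project onto [-1, 2].
x_proj = clip(-2.2669) = -1.0
y_proj = clip(-0.7804) = -0.7804
Step 4: Evaluate f.
f(-1.0, -0.7804) = -11.9767


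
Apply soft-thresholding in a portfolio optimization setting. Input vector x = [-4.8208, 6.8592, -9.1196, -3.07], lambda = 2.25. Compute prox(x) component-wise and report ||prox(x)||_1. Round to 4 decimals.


Soft-thresholding with lambda = 2.25:
prox(-4.8208) = sign(-4.8208)*max(|-4.8208| - 2.25, 0) = -2.5708
prox(6.8592) = sign(6.8592)*max(|6.8592| - 2.25, 0) = 4.6092
prox(-9.1196) = sign(-9.1196)*max(|-9.1196| - 2.25, 0) = -6.8696
prox(-3.07) = sign(-3.07)*max(|-3.07| - 2.25, 0) = -0.82
prox(x) = [-2.5708, 4.6092, -6.8696, -0.82]
||prox(x)||_1 = 2.5708 + 4.6092 + 6.8696 + 0.82 = 14.8696


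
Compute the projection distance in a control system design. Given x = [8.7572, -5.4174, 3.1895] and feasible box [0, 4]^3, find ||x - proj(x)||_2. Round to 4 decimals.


Project each component onto [0, 4].
clip(8.7572) = 4.0, clip(-5.4174) = 0.0, clip(3.1895) = 3.1895
Projection = [4.0, 0.0, 3.1895]
Squared diffs: [22.631, 29.3482, 0.0]
Distance = sqrt(51.9792) = 7.2097


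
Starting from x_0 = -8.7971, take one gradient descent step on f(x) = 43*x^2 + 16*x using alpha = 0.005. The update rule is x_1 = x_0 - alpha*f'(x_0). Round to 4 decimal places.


We compute the gradient at x_0 and apply the update.
f'(x) = 86*x + 16
f'(-8.7971) = 86*-8.7971 + 16 = -740.5506
x_1 = -8.7971 - 0.005*-740.5506 = -5.0943


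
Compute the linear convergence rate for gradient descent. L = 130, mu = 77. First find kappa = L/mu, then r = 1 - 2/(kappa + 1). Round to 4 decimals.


Step 1: Compute the condition number.
kappa = L/mu = 130/77 = 1.6883
Step 2: Compute the convergence rate.
r = 1 - 2/(kappa + 1) = 1 - 2*mu/(L + mu) = (L - mu)/(L + mu) = 53/207 = 0.256


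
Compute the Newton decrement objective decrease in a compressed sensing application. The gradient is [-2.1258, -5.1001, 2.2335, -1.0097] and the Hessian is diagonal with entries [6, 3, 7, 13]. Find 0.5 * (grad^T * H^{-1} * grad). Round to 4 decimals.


Step 1: H is diagonal, so H^(-1) * g = [-0.3543, -1.7, 0.3191, -0.0777].
Step 2: g^T H^(-1) g = sum_i g_i^2 / H_ii
  = (-2.1258)^2/6 + (-5.1001)^2/3 + (2.2335)^2/7 + (-1.0097)^2/13
  = 0.7532 + 8.6703 + 0.7126 + 0.0784 = 10.2146
Step 3: Objective decrease = 0.5 * g^T H^(-1) g = 5.1073


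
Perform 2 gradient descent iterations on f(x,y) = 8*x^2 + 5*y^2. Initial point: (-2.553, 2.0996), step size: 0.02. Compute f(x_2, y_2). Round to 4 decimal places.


Gradient descent on f(x,y) = 8*x^2 + 5*y^2.
Starting point: (-2.553, 2.0996), alpha = 0.02
Step 1: grad_x = 2*8*-2.553 = -40.848, grad_y = 2*5*2.0996 = 20.996
  x_1 = -2.553 - 0.02*-40.848 = -1.736
  y_1 = 2.0996 - 0.02*20.996 = 1.6797
Step 2: grad_x = 2*8*-1.736 = -27.7766, grad_y = 2*5*1.6797 = 16.7968
  x_2 = -1.736 - 0.02*-27.7766 = -1.1805
  y_2 = 1.6797 - 0.02*16.7968 = 1.3437
f(-1.1805, 1.3437) = 8*(-1.1805)^2 + 5*1.3437^2 = 20.177


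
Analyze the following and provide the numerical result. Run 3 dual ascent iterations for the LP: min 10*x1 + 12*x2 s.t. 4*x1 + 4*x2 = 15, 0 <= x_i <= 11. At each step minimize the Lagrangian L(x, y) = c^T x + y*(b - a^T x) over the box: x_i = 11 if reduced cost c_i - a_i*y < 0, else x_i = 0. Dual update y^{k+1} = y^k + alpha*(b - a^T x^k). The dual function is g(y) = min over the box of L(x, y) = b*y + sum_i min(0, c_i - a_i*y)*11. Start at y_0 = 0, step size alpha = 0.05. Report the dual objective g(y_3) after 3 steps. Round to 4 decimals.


Dual ascent for LP: min 10*x1 + 12*x2, 4*x1 + 4*x2 = 15, 0 <= x_i <= 11
Step 1: y^k = 0.0, reduced costs: (10.0, 12.0)
  x^k = (0.0, 0.0), subgradient = b - a^T x = 15.0
  y^{k+1} = 0.0 + 0.05*15.0 = 0.75
Step 2: y^k = 0.75, reduced costs: (7.0, 9.0)
  x^k = (0.0, 0.0), subgradient = b - a^T x = 15.0
  y^{k+1} = 0.75 + 0.05*15.0 = 1.5
Step 3: y^k = 1.5, reduced costs: (4.0, 6.0)
  x^k = (0.0, 0.0), subgradient = b - a^T x = 15.0
  y^{k+1} = 1.5 + 0.05*15.0 = 2.25
Dual objective at y_3 = 2.25: reduced costs (1.0, 3.0), box minimizer x = (0.0, 0.0)
g(y_3) = b*y + (c1 - a1*y)*x1 + (c2 - a2*y)*x2 = 15*2.25 + 1.0*0.0 + 3.0*0.0 = 33.75 + 0.0 + 0.0 = 33.75


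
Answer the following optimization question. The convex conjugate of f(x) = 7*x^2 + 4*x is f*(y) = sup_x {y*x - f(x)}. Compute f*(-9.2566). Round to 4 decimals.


f*(y) = sup_x {y*x - a*x^2 - b*x} = sup_x {(y-b)*x - a*x^2}
FOC: (y - b) - 2a*x = 0 => x* = (y - b)/(2a)
x* = (-9.2566 - 4)/(2*7) = -0.9469
f*(-9.2566) = (y-b)^2/(4a) = (-9.2566 - 4)^2/(4*7)
= 175.7374/28 = 6.2763


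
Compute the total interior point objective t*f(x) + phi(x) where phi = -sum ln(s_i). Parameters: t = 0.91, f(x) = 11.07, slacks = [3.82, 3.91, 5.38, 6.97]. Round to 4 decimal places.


Step 1: Compute log-barrier.
ln values: [1.3403, 1.3635, 1.6827, 1.9416]
phi = -(1.3403 + 1.3635 + 1.6827 + 1.9416) = -6.3281
Step 2: Compute augmented objective.
t*f(x) = 0.91*11.07 = 10.0737
Total = 10.0737 - 6.3281 = 3.7456


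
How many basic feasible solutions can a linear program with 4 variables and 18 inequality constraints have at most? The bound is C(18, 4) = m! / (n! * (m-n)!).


Each vertex corresponds to some choice of n active constraints out of m, so the number of vertices is at most C(m, n) = m! / (n!(m-n)!).
m = 18, n = 4
Numerator: 18 * 17 * 16 * 15
Denominator: 4! = 24
C(18, 4) = 3060


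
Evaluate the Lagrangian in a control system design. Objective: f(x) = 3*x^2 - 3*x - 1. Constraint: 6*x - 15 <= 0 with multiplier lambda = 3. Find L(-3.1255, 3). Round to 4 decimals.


Step 1: Evaluate f(x).
f(-3.1255) = 3*(-3.1255)^2 - 3*(-3.1255) - 1 = 37.6828
Step 2: Evaluate g(x).
g(-3.1255) = 6*-3.1255 - 15 = -33.753
Step 3: Compute Lagrangian.
L = 37.6828 + 3*-33.753 = -63.5762


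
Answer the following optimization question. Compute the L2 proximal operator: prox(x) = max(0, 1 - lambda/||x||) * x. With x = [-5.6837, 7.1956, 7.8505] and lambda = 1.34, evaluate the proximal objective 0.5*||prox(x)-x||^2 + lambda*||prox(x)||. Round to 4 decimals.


Step 1: Compute ||x||.
||x|| = 12.0711
Step 2: Compute scaling factor.
scale = max(0, 1 - 1.34/12.0711) = 0.889
Step 3: prox(x) = [-5.0528, 6.3968, 6.979]
||prox(x)|| = 10.7311
Step 4: Proximal objective.
0.5*||prox-x||^2 = 0.8978
lambda*||prox|| = 14.3797
Total = 15.2775


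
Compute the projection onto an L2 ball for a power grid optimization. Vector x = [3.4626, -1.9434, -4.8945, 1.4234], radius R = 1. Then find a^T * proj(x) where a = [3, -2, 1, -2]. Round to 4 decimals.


Step 1: Compute ||x|| (intermediates to 6 decimals).
||x|| = sqrt(3.4626^2 + (-1.9434)^2 + (-4.8945)^2 + 1.4234^2) = 6.461316
Step 2: Project.
Since ||x|| > R, scale = R/||x|| = 1/6.461316 = 0.154767, proj(x) = scale * x
proj(x) = [0.535896, -0.300774, -0.757507, 0.220295]
Step 3: Dot product.
a^T * proj(x) = 3*0.535896 - 2*(-0.300774) + 1*(-0.757507) - 2*0.220295 = 1.0111


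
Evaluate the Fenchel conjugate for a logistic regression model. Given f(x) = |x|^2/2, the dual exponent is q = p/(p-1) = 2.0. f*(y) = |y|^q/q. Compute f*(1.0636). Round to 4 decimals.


The conjugate exponent q satisfies 1/p + 1/q = 1.
p = 2, so q = 2/(2 - 1) = 2.0
|y|^q = 1.0636^2.0 = 1.1312
f*(1.0636) = 1.1312 / 2.0 = 0.5656


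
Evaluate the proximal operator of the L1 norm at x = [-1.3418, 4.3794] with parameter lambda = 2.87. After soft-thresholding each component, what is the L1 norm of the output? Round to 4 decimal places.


Soft-thresholding with lambda = 2.87:
prox(-1.3418) = sign(-1.3418)*max(|-1.3418| - 2.87, 0) = 0.0
prox(4.3794) = sign(4.3794)*max(|4.3794| - 2.87, 0) = 1.5094
prox(x) = [0.0, 1.5094]
||prox(x)||_1 = 0.0 + 1.5094 = 1.5094


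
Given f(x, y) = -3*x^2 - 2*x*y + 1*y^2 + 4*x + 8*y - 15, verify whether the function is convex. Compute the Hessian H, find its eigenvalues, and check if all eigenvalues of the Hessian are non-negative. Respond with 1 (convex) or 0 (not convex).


The Hessian of f(x,y) = -3*x^2 - 2*x*y + 1*y^2 + 4*x + 8*y - 15 is:
H = [[-6, -2], [-2, 2]]
Trace = -6 + 2 = -4
Determinant = -6*2 - (-2)^2 = -16
Discriminant = (-4)^2 - 4*-16 = 80.0
Eigenvalues: lambda_1 = -6.4721, lambda_2 = 2.4721
The function is not convex.

0


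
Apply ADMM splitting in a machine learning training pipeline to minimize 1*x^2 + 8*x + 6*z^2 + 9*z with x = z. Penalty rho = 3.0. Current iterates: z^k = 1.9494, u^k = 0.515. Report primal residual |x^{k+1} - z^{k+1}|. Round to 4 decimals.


ADMM iteration with rho = 3.0, z^k = 1.9494, u^k = 0.515
Step 1: x-update.
Minimize 1*x^2 + 8*x + (3.0/2)*(x - 1.9494 + 0.515)^2
FOC: (2*1 + 3.0)*x = -8 + 3.0*(1.9494 - 0.515)
x^{k+1} = -0.7394
Step 2: z-update.
Minimize 6*z^2 + 9*z + (3.0/2)*(-0.7394 - z + 0.515)^2
FOC: (2*6 + 3.0)*z = -9 + 3.0*(-0.7394 + 0.515)
z^{k+1} = -0.6449
Step 3: u-update.
u^{k+1} = 0.515 - 0.7394 + 0.6449 = 0.4205
Step 4: Primal residual = |-0.7394 + 0.6449| = 0.0945


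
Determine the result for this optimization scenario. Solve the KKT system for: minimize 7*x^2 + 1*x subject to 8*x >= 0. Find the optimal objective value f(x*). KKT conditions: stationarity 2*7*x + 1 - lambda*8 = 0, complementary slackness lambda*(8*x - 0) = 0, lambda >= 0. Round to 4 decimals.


Step 1: Try lambda = 0 (constraint inactive).
x_unc = -1/(2*7) = -0.0714
Check: 8*-0.0714 = -0.5712 < 0 -- violated!
Step 2: Constraint must be active: 8*x = 0
x* = 0/8 = 0.0
lambda = (2*7*0.0 + 1)/8 = 0.125
Step 3: Compute optimal value.
f(x*) = 7*0.0^2 + 1*0.0 = 0.0


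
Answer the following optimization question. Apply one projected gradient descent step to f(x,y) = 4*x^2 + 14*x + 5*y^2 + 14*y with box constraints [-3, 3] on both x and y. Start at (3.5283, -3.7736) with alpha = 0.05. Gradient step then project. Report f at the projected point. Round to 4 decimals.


Step 1: Compute gradient at (3.5283, -3.7736).
grad_x = 2*4*3.5283 + 14 = 42.2264
grad_y = 2*5*-3.7736 + 14 = -23.736
Step 2: Gradient step.
x_raw = 3.5283 - 0.05*42.2264 = 1.417
y_raw = -3.7736 - 0.05*-23.736 = -2.5868
Step 3: Project onto [-3, 3].
x_proj = clip(1.417) = 1.417
y_proj = clip(-2.5868) = -2.5868
Step 4: Evaluate f.
f(1.417, -2.5868) = 25.1115


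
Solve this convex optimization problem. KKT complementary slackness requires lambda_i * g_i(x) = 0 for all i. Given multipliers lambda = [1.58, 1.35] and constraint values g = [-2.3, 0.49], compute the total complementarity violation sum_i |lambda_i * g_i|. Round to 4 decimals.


KKT complementary slackness check:
lambda_1 * g_1 = 1.58 * -2.3 = -3.634
lambda_2 * g_2 = 1.35 * 0.49 = 0.6615
Total violation = 3.634 + 0.6615 = 4.2955


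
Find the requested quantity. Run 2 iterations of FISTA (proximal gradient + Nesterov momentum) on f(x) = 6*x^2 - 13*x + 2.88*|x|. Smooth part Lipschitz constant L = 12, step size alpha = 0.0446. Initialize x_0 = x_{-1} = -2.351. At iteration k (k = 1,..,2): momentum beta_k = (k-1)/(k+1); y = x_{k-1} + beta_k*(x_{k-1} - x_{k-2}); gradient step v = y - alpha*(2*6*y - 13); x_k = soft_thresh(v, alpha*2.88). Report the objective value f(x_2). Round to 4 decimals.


FISTA on f(x) = 6*x^2 - 13*x + 2.88*|x|
L = 12, alpha = 0.0446
Iteration 1: beta = 0.0, y = -2.351 + 0.0*(-2.351 + 2.351) = -2.351
  grad(y) = -41.212, v = y - alpha*grad = -0.5129
  prox(v) = soft_thresh(-0.5129, 0.1284) = -0.3845
Iteration 2: beta = 0.3333, y = -0.3845 + 0.3333*(-0.3845 + 2.351) = 0.271
  grad(y) = -9.7479, v = y - alpha*grad = 0.7058
  prox(v) = soft_thresh(0.7058, 0.1284) = 0.5773
f(x_2) = 6*0.5773^2 - 13*0.5773 + 2.88*|0.5773| = -3.8427


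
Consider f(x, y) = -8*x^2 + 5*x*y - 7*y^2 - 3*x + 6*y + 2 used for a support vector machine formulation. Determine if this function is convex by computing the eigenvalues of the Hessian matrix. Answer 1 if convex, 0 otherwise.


The Hessian of f(x,y) = -8*x^2 + 5*x*y - 7*y^2 - 3*x + 6*y + 2 is:
H = [[-16, 5], [5, -14]]
Trace = -16 - 14 = -30
Determinant = -16*-14 - (5)^2 = 199
Discriminant = (-30)^2 - 4*199 = 104.0
Eigenvalues: lambda_1 = -20.099, lambda_2 = -9.901
The function is not convex.

0


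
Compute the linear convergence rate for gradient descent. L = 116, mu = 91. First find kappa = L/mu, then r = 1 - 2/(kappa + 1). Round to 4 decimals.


Step 1: Compute the condition number.
kappa = L/mu = 116/91 = 1.2747
Step 2: Compute the convergence rate.
r = 1 - 2/(kappa + 1) = 1 - 2*mu/(L + mu) = (L - mu)/(L + mu) = 25/207 = 0.1208


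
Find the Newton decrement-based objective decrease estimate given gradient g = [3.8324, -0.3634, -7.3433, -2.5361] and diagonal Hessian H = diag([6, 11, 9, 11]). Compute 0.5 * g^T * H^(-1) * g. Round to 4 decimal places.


Step 1: H is diagonal, so H^(-1) * g = [0.6387, -0.033, -0.8159, -0.2306].
Step 2: g^T H^(-1) g = sum_i g_i^2 / H_ii
  = (3.8324)^2/6 + (-0.3634)^2/11 + (-7.3433)^2/9 + (-2.5361)^2/11
  = 2.4479 + 0.012 + 5.9916 + 0.5847 = 9.0362
Step 3: Objective decrease = 0.5 * g^T H^(-1) g = 4.5181


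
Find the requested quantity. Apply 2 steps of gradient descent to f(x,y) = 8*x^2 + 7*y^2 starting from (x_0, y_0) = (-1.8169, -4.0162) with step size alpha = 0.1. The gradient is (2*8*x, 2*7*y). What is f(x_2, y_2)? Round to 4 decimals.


Gradient descent on f(x,y) = 8*x^2 + 7*y^2.
Starting point: (-1.8169, -4.0162), alpha = 0.1
Step 1: grad_x = 2*8*-1.8169 = -29.0704, grad_y = 2*7*-4.0162 = -56.2268
  x_1 = -1.8169 - 0.1*-29.0704 = 1.0901
  y_1 = -4.0162 - 0.1*-56.2268 = 1.6065
Step 2: grad_x = 2*8*1.0901 = 17.4422, grad_y = 2*7*1.6065 = 22.4907
  x_2 = 1.0901 - 0.1*17.4422 = -0.6541
  y_2 = 1.6065 - 0.1*22.4907 = -0.6426
f(-0.6541, -0.6426) = 8*(-0.6541)^2 + 7*(-0.6426)^2 = 6.3131


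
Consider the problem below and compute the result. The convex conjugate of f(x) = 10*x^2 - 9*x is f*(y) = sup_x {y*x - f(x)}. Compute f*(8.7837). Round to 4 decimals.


f*(y) = sup_x {y*x - a*x^2 - b*x} = sup_x {(y-b)*x - a*x^2}
FOC: (y - b) - 2a*x = 0 => x* = (y - b)/(2a)
x* = (8.7837 + 9)/(2*10) = 0.8892
f*(8.7837) = (y-b)^2/(4a) = (8.7837 + 9)^2/(4*10)
= 316.26/40 = 7.9065


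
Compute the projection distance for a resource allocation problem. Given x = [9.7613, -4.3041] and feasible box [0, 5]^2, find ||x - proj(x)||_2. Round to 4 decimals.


Project each component onto [0, 5].
clip(9.7613) = 5.0, clip(-4.3041) = 0.0
Projection = [5.0, 0.0]
Squared diffs: [22.67, 18.5253]
Distance = sqrt(41.1953) = 6.4184


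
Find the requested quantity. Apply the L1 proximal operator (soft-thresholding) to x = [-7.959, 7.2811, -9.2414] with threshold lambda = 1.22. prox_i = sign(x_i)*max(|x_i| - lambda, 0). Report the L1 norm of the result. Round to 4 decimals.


Soft-thresholding with lambda = 1.22:
prox(-7.959) = sign(-7.959)*max(|-7.959| - 1.22, 0) = -6.739
prox(7.2811) = sign(7.2811)*max(|7.2811| - 1.22, 0) = 6.0611
prox(-9.2414) = sign(-9.2414)*max(|-9.2414| - 1.22, 0) = -8.0214
prox(x) = [-6.739, 6.0611, -8.0214]
||prox(x)||_1 = 6.739 + 6.0611 + 8.0214 = 20.8215


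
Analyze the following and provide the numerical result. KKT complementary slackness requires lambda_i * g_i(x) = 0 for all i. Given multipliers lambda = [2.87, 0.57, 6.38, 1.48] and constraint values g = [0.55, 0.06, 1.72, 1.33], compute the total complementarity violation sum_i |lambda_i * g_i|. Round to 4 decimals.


KKT complementary slackness check:
lambda_1 * g_1 = 2.87 * 0.55 = 1.5785
lambda_2 * g_2 = 0.57 * 0.06 = 0.0342
lambda_3 * g_3 = 6.38 * 1.72 = 10.9736
lambda_4 * g_4 = 1.48 * 1.33 = 1.9684
Total violation = 1.5785 + 0.0342 + 10.9736 + 1.9684 = 14.5547


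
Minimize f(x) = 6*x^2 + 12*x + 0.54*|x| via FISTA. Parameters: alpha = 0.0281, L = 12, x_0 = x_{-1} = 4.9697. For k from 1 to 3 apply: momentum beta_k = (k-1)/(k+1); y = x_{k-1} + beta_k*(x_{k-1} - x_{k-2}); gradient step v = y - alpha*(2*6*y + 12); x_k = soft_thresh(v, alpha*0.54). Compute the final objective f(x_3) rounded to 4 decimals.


FISTA on f(x) = 6*x^2 + 12*x + 0.54*|x|
L = 12, alpha = 0.0281
Iteration 1: beta = 0.0, y = 4.9697 + 0.0*(4.9697 - 4.9697) = 4.9697
  grad(y) = 71.6364, v = y - alpha*grad = 2.9567
  prox(v) = soft_thresh(2.9567, 0.0152) = 2.9415
Iteration 2: beta = 0.3333, y = 2.9415 + 0.3333*(2.9415 - 4.9697) = 2.2655
  grad(y) = 39.1859, v = y - alpha*grad = 1.1644
  prox(v) = soft_thresh(1.1644, 0.0152) = 1.1492
Iteration 3: beta = 0.5, y = 1.1492 + 0.5*(1.1492 - 2.9415) = 0.253
  grad(y) = 15.0362, v = y - alpha*grad = -0.1695
  prox(v) = soft_thresh(-0.1695, 0.0152) = -0.1543
f(x_3) = 6*(-0.1543)^2 + 12*(-0.1543) + 0.54*|-0.1543| = -1.6257


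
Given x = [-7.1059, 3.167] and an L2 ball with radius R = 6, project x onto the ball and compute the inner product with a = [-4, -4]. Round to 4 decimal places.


Step 1: Compute ||x|| (intermediates to 6 decimals).
||x|| = sqrt((-7.1059)^2 + 3.167^2) = 7.779698
Step 2: Project.
Since ||x|| > R, scale = R/||x|| = 6/7.779698 = 0.771238, proj(x) = scale * x
proj(x) = [-5.48034, 2.442511]
Step 3: Dot product.
a^T * proj(x) = -4*(-5.48034) - 4*2.442511 = 12.1513


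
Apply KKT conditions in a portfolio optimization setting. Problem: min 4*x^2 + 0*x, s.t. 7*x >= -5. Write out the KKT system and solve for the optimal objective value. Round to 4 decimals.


Step 1: Try lambda = 0 (constraint inactive).
Stationarity: 2*4*x + 0 = 0
x* = 0/(2*4) = 0.0
Check constraint: 7*0.0 = 0.0 >= -5 -- satisfied.
Step 2: Compute optimal value.
f(x*) = 4*0.0^2 + 0*0.0 = 0.0


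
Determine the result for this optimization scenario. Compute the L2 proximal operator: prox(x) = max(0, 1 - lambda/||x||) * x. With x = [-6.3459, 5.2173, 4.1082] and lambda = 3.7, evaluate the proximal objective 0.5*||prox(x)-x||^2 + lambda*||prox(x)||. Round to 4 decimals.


Step 1: Compute ||x||.
||x|| = 9.1852
Step 2: Compute scaling factor.
scale = max(0, 1 - 3.7/9.1852) = 0.5972
Step 3: prox(x) = [-3.7896, 3.1157, 2.4533]
||prox(x)|| = 5.4852
Step 4: Proximal objective.
0.5*||prox-x||^2 = 6.845
lambda*||prox|| = 20.2952
Total = 27.1403


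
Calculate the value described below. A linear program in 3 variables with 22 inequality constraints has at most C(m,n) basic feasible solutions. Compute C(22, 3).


Each vertex corresponds to some choice of n active constraints out of m, so the number of vertices is at most C(m, n) = m! / (n!(m-n)!).
m = 22, n = 3
Numerator: 22 * 21 * 20
Denominator: 3! = 6
C(22, 3) = 1540


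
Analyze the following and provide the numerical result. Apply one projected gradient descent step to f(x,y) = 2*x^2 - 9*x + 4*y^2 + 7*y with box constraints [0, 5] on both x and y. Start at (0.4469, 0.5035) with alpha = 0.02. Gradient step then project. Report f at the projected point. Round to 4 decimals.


Step 1: Compute gradient at (0.4469, 0.5035).
grad_x = 2*2*0.4469 - 9 = -7.2124
grad_y = 2*4*0.5035 + 7 = 11.028
Step 2: Gradient step.
x_raw = 0.4469 - 0.02*-7.2124 = 0.5911
y_raw = 0.5035 - 0.02*11.028 = 0.2829
Step 3: Project onto [0, 5].
x_proj = clip(0.5911) = 0.5911
y_proj = clip(0.2829) = 0.2829
Step 4: Evaluate f.
f(0.5911, 0.2829) = -2.3206


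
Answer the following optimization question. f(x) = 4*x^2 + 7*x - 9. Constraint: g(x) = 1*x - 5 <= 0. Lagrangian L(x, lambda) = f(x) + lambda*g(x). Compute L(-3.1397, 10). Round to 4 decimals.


Step 1: Evaluate f(x).
f(-3.1397) = 4*(-3.1397)^2 + 7*(-3.1397) - 9 = 8.453
Step 2: Evaluate g(x).
g(-3.1397) = 1*-3.1397 - 5 = -8.1397
Step 3: Compute Lagrangian.
L = 8.453 + 10*-8.1397 = -72.944


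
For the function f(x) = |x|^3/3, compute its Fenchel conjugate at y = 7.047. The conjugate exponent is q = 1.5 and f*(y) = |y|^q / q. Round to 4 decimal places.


The conjugate exponent q satisfies 1/p + 1/q = 1.
p = 3, so q = 3/(3 - 1) = 1.5
|y|^q = 7.047^1.5 = 18.7071
f*(7.047) = 18.7071 / 1.5 = 12.4714


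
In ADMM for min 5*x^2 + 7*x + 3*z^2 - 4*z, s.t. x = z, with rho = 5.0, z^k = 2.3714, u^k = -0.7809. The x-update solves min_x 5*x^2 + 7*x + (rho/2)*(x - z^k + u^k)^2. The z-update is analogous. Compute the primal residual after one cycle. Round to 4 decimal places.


ADMM iteration with rho = 5.0, z^k = 2.3714, u^k = -0.7809
Step 1: x-update.
Minimize 5*x^2 + 7*x + (5.0/2)*(x - 2.3714 - 0.7809)^2
FOC: (2*5 + 5.0)*x = -7 + 5.0*(2.3714 + 0.7809)
x^{k+1} = 0.5841
Step 2: z-update.
Minimize 3*z^2 - 4*z + (5.0/2)*(0.5841 - z - 0.7809)^2
FOC: (2*3 + 5.0)*z = 4 + 5.0*(0.5841 - 0.7809)
z^{k+1} = 0.2742
Step 3: u-update.
u^{k+1} = -0.7809 + 0.5841 - 0.2742 = -0.471
Step 4: Primal residual = |0.5841 - 0.2742| = 0.3099


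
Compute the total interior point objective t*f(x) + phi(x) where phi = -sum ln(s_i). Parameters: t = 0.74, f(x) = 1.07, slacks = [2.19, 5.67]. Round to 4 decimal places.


Step 1: Compute log-barrier.
ln values: [0.7839, 1.7352]
phi = -(0.7839 + 1.7352) = -2.5191
Step 2: Compute augmented objective.
t*f(x) = 0.74*1.07 = 0.7918
Total = 0.7918 - 2.5191 = -1.7273


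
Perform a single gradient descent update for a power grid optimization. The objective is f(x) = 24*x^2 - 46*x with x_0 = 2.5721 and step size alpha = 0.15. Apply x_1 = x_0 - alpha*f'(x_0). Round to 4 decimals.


We compute the gradient at x_0 and apply the update.
f'(x) = 48*x - 46
f'(2.5721) = 48*2.5721 - 46 = 77.4608
x_1 = 2.5721 - 0.15*77.4608 = -9.047


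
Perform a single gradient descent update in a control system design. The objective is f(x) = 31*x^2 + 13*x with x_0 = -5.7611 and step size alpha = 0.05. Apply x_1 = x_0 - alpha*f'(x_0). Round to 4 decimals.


We compute the gradient at x_0 and apply the update.
f'(x) = 62*x + 13
f'(-5.7611) = 62*-5.7611 + 13 = -344.1882
x_1 = -5.7611 - 0.05*-344.1882 = 11.4483


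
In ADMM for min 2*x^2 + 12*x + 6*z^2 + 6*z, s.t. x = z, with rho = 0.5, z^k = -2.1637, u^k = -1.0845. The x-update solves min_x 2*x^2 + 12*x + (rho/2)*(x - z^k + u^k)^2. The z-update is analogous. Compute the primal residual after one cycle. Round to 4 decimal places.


ADMM iteration with rho = 0.5, z^k = -2.1637, u^k = -1.0845
Step 1: x-update.
Minimize 2*x^2 + 12*x + (0.5/2)*(x + 2.1637 - 1.0845)^2
FOC: (2*2 + 0.5)*x = -12 + 0.5*(-2.1637 + 1.0845)
x^{k+1} = -2.7866
Step 2: z-update.
Minimize 6*z^2 + 6*z + (0.5/2)*(-2.7866 - z - 1.0845)^2
FOC: (2*6 + 0.5)*z = -6 + 0.5*(-2.7866 - 1.0845)
z^{k+1} = -0.6348
Step 3: u-update.
u^{k+1} = -1.0845 - 2.7866 + 0.6348 = -3.2362
Step 4: Primal residual = |-2.7866 + 0.6348| = 2.1517


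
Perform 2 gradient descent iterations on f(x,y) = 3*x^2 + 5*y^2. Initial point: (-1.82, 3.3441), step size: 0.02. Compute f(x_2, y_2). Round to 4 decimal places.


Gradient descent on f(x,y) = 3*x^2 + 5*y^2.
Starting point: (-1.82, 3.3441), alpha = 0.02
Step 1: grad_x = 2*3*-1.82 = -10.92, grad_y = 2*5*3.3441 = 33.441
  x_1 = -1.82 - 0.02*-10.92 = -1.6016
  y_1 = 3.3441 - 0.02*33.441 = 2.6753
Step 2: grad_x = 2*3*-1.6016 = -9.6096, grad_y = 2*5*2.6753 = 26.7528
  x_2 = -1.6016 - 0.02*-9.6096 = -1.4094
  y_2 = 2.6753 - 0.02*26.7528 = 2.1402
f(-1.4094, 2.1402) = 3*(-1.4094)^2 + 5*2.1402^2 = 28.8621


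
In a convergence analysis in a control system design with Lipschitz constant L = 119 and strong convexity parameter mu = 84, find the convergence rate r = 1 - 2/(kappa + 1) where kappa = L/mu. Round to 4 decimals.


Step 1: Compute the condition number.
kappa = L/mu = 119/84 = 1.4167
Step 2: Compute the convergence rate.
r = 1 - 2/(kappa + 1) = 1 - 2*mu/(L + mu) = (L - mu)/(L + mu) = 35/203 = 0.1724


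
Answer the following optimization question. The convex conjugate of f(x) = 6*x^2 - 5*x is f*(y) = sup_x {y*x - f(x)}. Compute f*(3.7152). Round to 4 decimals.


f*(y) = sup_x {y*x - a*x^2 - b*x} = sup_x {(y-b)*x - a*x^2}
FOC: (y - b) - 2a*x = 0 => x* = (y - b)/(2a)
x* = (3.7152 + 5)/(2*6) = 0.7263
f*(3.7152) = (y-b)^2/(4a) = (3.7152 + 5)^2/(4*6)
= 75.9547/24 = 3.1648


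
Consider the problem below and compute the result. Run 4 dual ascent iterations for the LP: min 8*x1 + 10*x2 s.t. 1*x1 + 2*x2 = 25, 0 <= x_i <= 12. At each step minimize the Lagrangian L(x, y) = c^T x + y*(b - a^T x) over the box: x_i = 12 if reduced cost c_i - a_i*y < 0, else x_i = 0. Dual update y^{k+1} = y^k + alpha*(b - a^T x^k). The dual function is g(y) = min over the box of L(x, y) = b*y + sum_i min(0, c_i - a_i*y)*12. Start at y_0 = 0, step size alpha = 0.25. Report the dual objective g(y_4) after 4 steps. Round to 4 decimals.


Dual ascent for LP: min 8*x1 + 10*x2, 1*x1 + 2*x2 = 25, 0 <= x_i <= 12
Step 1: y^k = 0.0, reduced costs: (8.0, 10.0)
  x^k = (0.0, 0.0), subgradient = b - a^T x = 25.0
  y^{k+1} = 0.0 + 0.25*25.0 = 6.25
Step 2: y^k = 6.25, reduced costs: (1.75, -2.5)
  x^k = (0.0, 12.0), subgradient = b - a^T x = 1.0
  y^{k+1} = 6.25 + 0.25*1.0 = 6.5
Step 3: y^k = 6.5, reduced costs: (1.5, -3.0)
  x^k = (0.0, 12.0), subgradient = b - a^T x = 1.0
  y^{k+1} = 6.5 + 0.25*1.0 = 6.75
Step 4: y^k = 6.75, reduced costs: (1.25, -3.5)
  x^k = (0.0, 12.0), subgradient = b - a^T x = 1.0
  y^{k+1} = 6.75 + 0.25*1.0 = 7.0
Dual objective at y_4 = 7.0: reduced costs (1.0, -4.0), box minimizer x = (0.0, 12.0)
g(y_4) = b*y + (c1 - a1*y)*x1 + (c2 - a2*y)*x2 = 25*7.0 + 1.0*0.0 + (-4.0)*12.0 = 175.0 + 0.0 - 48.0 = 127.0


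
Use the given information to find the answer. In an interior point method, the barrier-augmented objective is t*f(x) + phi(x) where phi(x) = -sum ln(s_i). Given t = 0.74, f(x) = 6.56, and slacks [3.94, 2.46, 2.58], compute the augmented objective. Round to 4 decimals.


Step 1: Compute log-barrier.
ln values: [1.3712, 0.9002, 0.9478]
phi = -(1.3712 + 0.9002 + 0.9478) = -3.2191
Step 2: Compute augmented objective.
t*f(x) = 0.74*6.56 = 4.8544
Total = 4.8544 - 3.2191 = 1.6353


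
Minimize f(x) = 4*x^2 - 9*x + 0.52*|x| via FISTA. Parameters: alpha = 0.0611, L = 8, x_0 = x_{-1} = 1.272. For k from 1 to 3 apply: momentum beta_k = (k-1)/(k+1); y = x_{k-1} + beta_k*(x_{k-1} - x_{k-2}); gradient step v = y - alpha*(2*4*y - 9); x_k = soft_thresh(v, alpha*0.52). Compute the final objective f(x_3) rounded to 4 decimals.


FISTA on f(x) = 4*x^2 - 9*x + 0.52*|x|
L = 8, alpha = 0.0611
Iteration 1: beta = 0.0, y = 1.272 + 0.0*(1.272 - 1.272) = 1.272
  grad(y) = 1.176, v = y - alpha*grad = 1.2001
  prox(v) = soft_thresh(1.2001, 0.0318) = 1.1684
Iteration 2: beta = 0.3333, y = 1.1684 + 0.3333*(1.1684 - 1.272) = 1.1338
  grad(y) = 0.0707, v = y - alpha*grad = 1.1295
  prox(v) = soft_thresh(1.1295, 0.0318) = 1.0977
Iteration 3: beta = 0.5, y = 1.0977 + 0.5*(1.0977 - 1.1684) = 1.0624
  grad(y) = -0.5006, v = y - alpha*grad = 1.093
  prox(v) = soft_thresh(1.093, 0.0318) = 1.0612
f(x_3) = 4*1.0612^2 - 9*1.0612 + 0.52*|1.0612| = -4.4944


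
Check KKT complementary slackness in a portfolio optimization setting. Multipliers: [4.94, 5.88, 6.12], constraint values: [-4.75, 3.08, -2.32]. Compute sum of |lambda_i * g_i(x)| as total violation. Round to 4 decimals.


KKT complementary slackness check:
lambda_1 * g_1 = 4.94 * -4.75 = -23.465
lambda_2 * g_2 = 5.88 * 3.08 = 18.1104
lambda_3 * g_3 = 6.12 * -2.32 = -14.1984
Total violation = 23.465 + 18.1104 + 14.1984 = 55.7738


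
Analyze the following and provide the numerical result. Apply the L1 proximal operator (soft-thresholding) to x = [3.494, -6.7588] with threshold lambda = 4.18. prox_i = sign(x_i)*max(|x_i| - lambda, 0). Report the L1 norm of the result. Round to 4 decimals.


Soft-thresholding with lambda = 4.18:
prox(3.494) = sign(3.494)*max(|3.494| - 4.18, 0) = 0.0
prox(-6.7588) = sign(-6.7588)*max(|-6.7588| - 4.18, 0) = -2.5788
prox(x) = [0.0, -2.5788]
||prox(x)||_1 = 0.0 + 2.5788 = 2.5788


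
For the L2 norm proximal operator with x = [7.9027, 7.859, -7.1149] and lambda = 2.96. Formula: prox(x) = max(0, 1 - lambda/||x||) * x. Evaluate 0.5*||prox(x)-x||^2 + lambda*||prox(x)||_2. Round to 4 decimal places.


Step 1: Compute ||x||.
||x|| = 13.2226
Step 2: Compute scaling factor.
scale = max(0, 1 - 2.96/13.2226) = 0.7761
Step 3: prox(x) = [6.1336, 6.0997, -5.5222]
||prox(x)|| = 10.2626
Step 4: Proximal objective.
0.5*||prox-x||^2 = 4.3808
lambda*||prox|| = 30.3773
Total = 34.7582


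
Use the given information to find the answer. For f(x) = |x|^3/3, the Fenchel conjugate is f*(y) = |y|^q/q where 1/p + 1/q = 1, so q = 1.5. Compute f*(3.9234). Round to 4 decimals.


The conjugate exponent q satisfies 1/p + 1/q = 1.
p = 3, so q = 3/(3 - 1) = 1.5
|y|^q = 3.9234^1.5 = 7.7713
f*(3.9234) = 7.7713 / 1.5 = 5.1809


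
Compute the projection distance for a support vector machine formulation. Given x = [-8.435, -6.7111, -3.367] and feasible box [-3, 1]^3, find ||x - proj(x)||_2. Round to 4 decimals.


Project each component onto [-3, 1].
clip(-8.435) = -3.0, clip(-6.7111) = -3.0, clip(-3.367) = -3.0
Projection = [-3.0, -3.0, -3.0]
Squared diffs: [29.5392, 13.7723, 0.1347]
Distance = sqrt(43.4462) = 6.5914


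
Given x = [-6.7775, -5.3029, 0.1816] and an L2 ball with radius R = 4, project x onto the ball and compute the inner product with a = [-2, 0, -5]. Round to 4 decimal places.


Step 1: Compute ||x|| (intermediates to 6 decimals).
||x|| = sqrt((-6.7775)^2 + (-5.3029)^2 + 0.1816^2) = 8.607452
Step 2: Project.
Since ||x|| > R, scale = R/||x|| = 4/8.607452 = 0.464714, proj(x) = scale * x
proj(x) = [-3.149599, -2.464332, 0.084392]
Step 3: Dot product.
a^T * proj(x) = -2*(-3.149599) + 0*(-2.464332) - 5*0.084392 = 5.8772


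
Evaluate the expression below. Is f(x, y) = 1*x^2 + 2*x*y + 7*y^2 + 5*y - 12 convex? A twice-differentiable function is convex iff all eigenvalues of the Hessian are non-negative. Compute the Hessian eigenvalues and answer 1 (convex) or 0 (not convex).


The Hessian of f(x,y) = 1*x^2 + 2*x*y + 7*y^2 + 5*y - 12 is:
H = [[2, 2], [2, 14]]
Trace = 2 + 14 = 16
Determinant = 2*14 - (2)^2 = 24
Discriminant = (16)^2 - 4*24 = 160.0
Eigenvalues: lambda_1 = 1.6754, lambda_2 = 14.3246
The function is convex.

1


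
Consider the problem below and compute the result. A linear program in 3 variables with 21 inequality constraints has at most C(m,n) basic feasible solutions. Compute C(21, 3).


Each vertex corresponds to some choice of n active constraints out of m, so the number of vertices is at most C(m, n) = m! / (n!(m-n)!).
m = 21, n = 3
Numerator: 21 * 20 * 19
Denominator: 3! = 6
C(21, 3) = 1330


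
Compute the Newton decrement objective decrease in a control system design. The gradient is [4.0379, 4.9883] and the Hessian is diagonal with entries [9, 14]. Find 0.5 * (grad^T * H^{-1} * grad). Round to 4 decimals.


Step 1: H is diagonal, so H^(-1) * g = [0.4487, 0.3563].
Step 2: g^T H^(-1) g = sum_i g_i^2 / H_ii
  = (4.0379)^2/9 + (4.9883)^2/14
  = 1.8116 + 1.7774 = 3.589
Step 3: Objective decrease = 0.5 * g^T H^(-1) g = 1.7945


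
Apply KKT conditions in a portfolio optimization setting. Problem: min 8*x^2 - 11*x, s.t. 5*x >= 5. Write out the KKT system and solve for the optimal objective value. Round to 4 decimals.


Step 1: Try lambda = 0 (constraint inactive).
x_unc = 11/(2*8) = 0.6875
Check: 5*0.6875 = 3.4375 < 5 -- violated!
Step 2: Constraint must be active: 5*x = 5
x* = 5/5 = 1.0
lambda = (2*8*1.0 - 11)/5 = 1.0
Step 3: Compute optimal value.
f(x*) = 8*1.0^2 - 11*1.0 = -3.0


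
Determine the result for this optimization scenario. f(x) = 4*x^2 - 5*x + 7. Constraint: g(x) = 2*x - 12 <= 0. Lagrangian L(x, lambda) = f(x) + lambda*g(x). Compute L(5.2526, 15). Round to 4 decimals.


Step 1: Evaluate f(x).
f(5.2526) = 4*5.2526^2 - 5*5.2526 + 7 = 91.0962
Step 2: Evaluate g(x).
g(5.2526) = 2*5.2526 - 12 = -1.4948
Step 3: Compute Lagrangian.
L = 91.0962 + 15*-1.4948 = 68.6742


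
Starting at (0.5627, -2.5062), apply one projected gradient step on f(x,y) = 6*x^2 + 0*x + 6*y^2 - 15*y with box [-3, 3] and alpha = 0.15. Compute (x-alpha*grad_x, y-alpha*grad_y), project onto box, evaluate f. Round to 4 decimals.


Step 1: Compute gradient at (0.5627, -2.5062).
grad_x = 2*6*0.5627 + 0 = 6.7524
grad_y = 2*6*-2.5062 - 15 = -45.0744
Step 2: Gradient step.
x_raw = 0.5627 - 0.15*6.7524 = -0.4502
y_raw = -2.5062 - 0.15*-45.0744 = 4.255
Step 3: Project onto [-3, 3].
x_proj = clip(-0.4502) = -0.4502
y_proj = clip(4.255) = 3.0
Step 4: Evaluate f.
f(-0.4502, 3.0) = 10.2159


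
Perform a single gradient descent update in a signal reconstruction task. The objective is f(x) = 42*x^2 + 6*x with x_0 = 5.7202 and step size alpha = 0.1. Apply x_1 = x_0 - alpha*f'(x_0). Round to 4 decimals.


We compute the gradient at x_0 and apply the update.
f'(x) = 84*x + 6
f'(5.7202) = 84*5.7202 + 6 = 486.4968
x_1 = 5.7202 - 0.1*486.4968 = -42.9295


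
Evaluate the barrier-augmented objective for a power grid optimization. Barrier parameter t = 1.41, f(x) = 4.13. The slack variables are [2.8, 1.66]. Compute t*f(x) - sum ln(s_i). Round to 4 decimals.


Step 1: Compute log-barrier.
ln values: [1.0296, 0.5068]
phi = -(1.0296 + 0.5068) = -1.5364
Step 2: Compute augmented objective.
t*f(x) = 1.41*4.13 = 5.8233
Total = 5.8233 - 1.5364 = 4.2869


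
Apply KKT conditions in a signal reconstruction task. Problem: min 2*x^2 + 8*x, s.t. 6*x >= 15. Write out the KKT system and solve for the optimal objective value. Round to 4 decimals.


Step 1: Try lambda = 0 (constraint inactive).
x_unc = -8/(2*2) = -2.0
Check: 6*-2.0 = -12.0 < 15 -- violated!
Step 2: Constraint must be active: 6*x = 15
x* = 15/6 = 2.5
lambda = (2*2*2.5 + 8)/6 = 3.0
Step 3: Compute optimal value.
f(x*) = 2*2.5^2 + 8*2.5 = 32.5


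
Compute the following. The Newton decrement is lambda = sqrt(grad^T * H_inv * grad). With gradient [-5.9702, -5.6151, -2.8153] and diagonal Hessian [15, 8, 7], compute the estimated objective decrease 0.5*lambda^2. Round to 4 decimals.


Step 1: H is diagonal, so H^(-1) * g = [-0.398, -0.7019, -0.4022].
Step 2: g^T H^(-1) g = sum_i g_i^2 / H_ii
  = (-5.9702)^2/15 + (-5.6151)^2/8 + (-2.8153)^2/7
  = 2.3762 + 3.9412 + 1.1323 = 7.4497
Step 3: Objective decrease = 0.5 * g^T H^(-1) g = 3.7248


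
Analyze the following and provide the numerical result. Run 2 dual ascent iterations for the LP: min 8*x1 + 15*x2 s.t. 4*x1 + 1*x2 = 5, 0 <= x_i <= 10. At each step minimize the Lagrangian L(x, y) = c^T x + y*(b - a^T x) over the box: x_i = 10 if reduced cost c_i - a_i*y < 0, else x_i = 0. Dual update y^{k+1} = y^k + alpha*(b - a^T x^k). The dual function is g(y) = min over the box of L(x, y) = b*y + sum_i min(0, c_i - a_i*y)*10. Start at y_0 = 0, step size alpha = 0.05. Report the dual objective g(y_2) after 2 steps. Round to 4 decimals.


Dual ascent for LP: min 8*x1 + 15*x2, 4*x1 + 1*x2 = 5, 0 <= x_i <= 10
Step 1: y^k = 0.0, reduced costs: (8.0, 15.0)
  x^k = (0.0, 0.0), subgradient = b - a^T x = 5.0
  y^{k+1} = 0.0 + 0.05*5.0 = 0.25
Step 2: y^k = 0.25, reduced costs: (7.0, 14.75)
  x^k = (0.0, 0.0), subgradient = b - a^T x = 5.0
  y^{k+1} = 0.25 + 0.05*5.0 = 0.5
Dual objective at y_2 = 0.5: reduced costs (6.0, 14.5), box minimizer x = (0.0, 0.0)
g(y_2) = b*y + (c1 - a1*y)*x1 + (c2 - a2*y)*x2 = 5*0.5 + 6.0*0.0 + 14.5*0.0 = 2.5 + 0.0 + 0.0 = 2.5


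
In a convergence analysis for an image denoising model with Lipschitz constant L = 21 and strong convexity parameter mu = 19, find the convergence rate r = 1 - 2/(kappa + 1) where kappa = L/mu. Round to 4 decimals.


Step 1: Compute the condition number.
kappa = L/mu = 21/19 = 1.1053
Step 2: Compute the convergence rate.
r = 1 - 2/(kappa + 1) = 1 - 2*mu/(L + mu) = (L - mu)/(L + mu) = 2/40 = 0.05


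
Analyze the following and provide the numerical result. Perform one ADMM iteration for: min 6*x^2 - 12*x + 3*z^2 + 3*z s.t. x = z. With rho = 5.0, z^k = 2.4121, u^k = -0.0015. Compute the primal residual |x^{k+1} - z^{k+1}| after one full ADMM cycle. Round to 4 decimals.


ADMM iteration with rho = 5.0, z^k = 2.4121, u^k = -0.0015
Step 1: x-update.
Minimize 6*x^2 - 12*x + (5.0/2)*(x - 2.4121 - 0.0015)^2
FOC: (2*6 + 5.0)*x = 12 + 5.0*(2.4121 + 0.0015)
x^{k+1} = 1.4158
Step 2: z-update.
Minimize 3*z^2 + 3*z + (5.0/2)*(1.4158 - z - 0.0015)^2
FOC: (2*3 + 5.0)*z = -3 + 5.0*(1.4158 - 0.0015)
z^{k+1} = 0.3701
Step 3: u-update.
u^{k+1} = -0.0015 + 1.4158 - 0.3701 = 1.0441
Step 4: Primal residual = |1.4158 - 0.3701| = 1.0456
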